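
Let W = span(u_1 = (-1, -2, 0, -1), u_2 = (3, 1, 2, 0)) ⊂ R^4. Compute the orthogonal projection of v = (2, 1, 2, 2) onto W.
proj_W(v) = (137/59, 94/59, 72/59, 29/59)

Set up U = [u_1 | ... | u_2] ∈ R^(4×2). The projector onto W = col(U) is P = U (U^T U)^(-1) U^T.
Compute U^T U =
  [6, -5]
  [-5, 14],
and U^T v = (-6, 11).
Solve U^T U · c = U^T v for the coefficients: c = (-29/59, 36/59). The projection is proj_W(v) = U c.
Check: (v - proj_W(v)) · u_1 = 0  (should be 0).
Check: (v - proj_W(v)) · u_2 = 0  (should be 0).
Result: proj_W(v) = (137/59, 94/59, 72/59, 29/59).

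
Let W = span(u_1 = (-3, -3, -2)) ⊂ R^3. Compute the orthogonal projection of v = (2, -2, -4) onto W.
proj_W(v) = (-12/11, -12/11, -8/11)

Set up U = [u_1 | ... | u_1] ∈ R^(3×1). The projector onto W = col(U) is P = U (U^T U)^(-1) U^T.
Compute U^T U =
  [22],
and U^T v = (8).
Solve U^T U · c = U^T v for the coefficients: c = (4/11). The projection is proj_W(v) = U c.
Check: (v - proj_W(v)) · u_1 = 0  (should be 0).
Result: proj_W(v) = (-12/11, -12/11, -8/11).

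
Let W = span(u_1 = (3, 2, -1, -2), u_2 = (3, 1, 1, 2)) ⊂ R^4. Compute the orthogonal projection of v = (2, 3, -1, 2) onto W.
proj_W(v) = (75/26, 16/13, 11/26, 11/13)

Set up U = [u_1 | ... | u_2] ∈ R^(4×2). The projector onto W = col(U) is P = U (U^T U)^(-1) U^T.
Compute U^T U =
  [18, 6]
  [6, 15],
and U^T v = (9, 12).
Solve U^T U · c = U^T v for the coefficients: c = (7/26, 9/13). The projection is proj_W(v) = U c.
Check: (v - proj_W(v)) · u_1 = 0  (should be 0).
Check: (v - proj_W(v)) · u_2 = 0  (should be 0).
Result: proj_W(v) = (75/26, 16/13, 11/26, 11/13).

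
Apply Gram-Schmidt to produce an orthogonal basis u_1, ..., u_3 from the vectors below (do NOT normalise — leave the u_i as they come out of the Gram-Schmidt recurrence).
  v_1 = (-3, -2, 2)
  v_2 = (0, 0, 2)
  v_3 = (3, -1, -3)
Orthogonal basis:
  u_1 = (-3, -2, 2)
  u_2 = (12/17, 8/17, 26/17)
  u_3 = (18/13, -27/13, 0)

Apply the Gram-Schmidt recurrence
  u_1 = v_1
  u_i = v_i − Σ_{j<i} ((v_i · u_j) / (u_j · u_j)) · u_j.

Step by step this gives:
  u_1 = (-3, -2, 2)
  u_2 = (12/17, 8/17, 26/17)
  u_3 = (18/13, -27/13, 0)

Orthogonality check:
  u_2 · u_1 = 0 (should be 0)
  u_3 · u_1 = 0 (should be 0)
  u_3 · u_2 = 0 (should be 0)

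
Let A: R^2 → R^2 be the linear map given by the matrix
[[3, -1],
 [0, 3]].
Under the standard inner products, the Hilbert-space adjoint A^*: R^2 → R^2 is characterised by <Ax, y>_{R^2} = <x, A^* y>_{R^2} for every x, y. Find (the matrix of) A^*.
A^* = A^T =
[[3, 0],
 [-1, 3]]

For real matrices with standard dot products, the defining identity <Ax, y> = <x, A^* y> gives (Ax)^T y = x^T (A^*) y, i.e. x^T A^T y = x^T (A^*) y. Since this holds for all x, y, we must have A^* = A^T. Therefore
A^* =
[[3, 0],
 [-1, 3]].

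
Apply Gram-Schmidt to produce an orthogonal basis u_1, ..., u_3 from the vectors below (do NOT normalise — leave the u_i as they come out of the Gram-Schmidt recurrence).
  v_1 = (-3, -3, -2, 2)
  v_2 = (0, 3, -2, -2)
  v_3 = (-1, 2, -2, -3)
Orthogonal basis:
  u_1 = (-3, -3, -2, 2)
  u_2 = (-27/26, 51/26, -35/13, -17/13)
  u_3 = (-184/361, -214/361, 138/361, -459/361)

Apply the Gram-Schmidt recurrence
  u_1 = v_1
  u_i = v_i − Σ_{j<i} ((v_i · u_j) / (u_j · u_j)) · u_j.

Step by step this gives:
  u_1 = (-3, -3, -2, 2)
  u_2 = (-27/26, 51/26, -35/13, -17/13)
  u_3 = (-184/361, -214/361, 138/361, -459/361)

Orthogonality check:
  u_2 · u_1 = 0 (should be 0)
  u_3 · u_1 = 0 (should be 0)
  u_3 · u_2 = 0 (should be 0)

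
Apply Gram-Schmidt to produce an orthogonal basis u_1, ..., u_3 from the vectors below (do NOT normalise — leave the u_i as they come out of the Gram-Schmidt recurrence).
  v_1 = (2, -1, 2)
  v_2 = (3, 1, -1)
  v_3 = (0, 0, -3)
Orthogonal basis:
  u_1 = (2, -1, 2)
  u_2 = (7/3, 4/3, -5/3)
  u_3 = (1/6, -4/3, -5/6)

Apply the Gram-Schmidt recurrence
  u_1 = v_1
  u_i = v_i − Σ_{j<i} ((v_i · u_j) / (u_j · u_j)) · u_j.

Step by step this gives:
  u_1 = (2, -1, 2)
  u_2 = (7/3, 4/3, -5/3)
  u_3 = (1/6, -4/3, -5/6)

Orthogonality check:
  u_2 · u_1 = 0 (should be 0)
  u_3 · u_1 = 0 (should be 0)
  u_3 · u_2 = 0 (should be 0)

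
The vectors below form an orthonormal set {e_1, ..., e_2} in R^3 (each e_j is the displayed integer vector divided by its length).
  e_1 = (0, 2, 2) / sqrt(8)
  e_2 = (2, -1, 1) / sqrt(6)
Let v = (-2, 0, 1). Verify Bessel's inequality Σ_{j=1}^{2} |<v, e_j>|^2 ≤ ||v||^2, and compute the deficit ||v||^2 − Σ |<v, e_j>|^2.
Σ |<v, e_j>|^2 = 2; ||v||^2 = 5; deficit = 3

Write each e_j = u_j / sqrt(<u_j, u_j>) where u_j is the displayed integer vector. Then <v, e_j> = <v, u_j> / sqrt(<u_j, u_j>), so |<v, e_j>|^2 = <v, u_j>^2 / <u_j, u_j>.
Coefficients: <v, e_1> = 2/sqrt(8), <v, e_2> = -3/sqrt(6).
Square and sum: Σ |<v, e_j>|^2 = 2.
Compute ||v||^2 = v·v = 5.
Deficit = 5 − 2 = 3 ≥ 0, confirming Bessel's inequality. (The deficit equals ||v − Σ <v,e_j> e_j||^2, the squared distance from v to span{e_j}.)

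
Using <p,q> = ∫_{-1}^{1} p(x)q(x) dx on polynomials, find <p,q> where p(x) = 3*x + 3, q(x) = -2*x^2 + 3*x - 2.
<p,q> = -10

Expand the product: p(x)·q(x) = -6*x^3 + 3*x^2 + 3*x - 6.
∫_{-1}^{1} of each monomial x^k gives [2/(k+1) if k even, 0 if k odd]. Integrating term-by-term (or equivalently evaluating the antiderivative F(x) = -3*x^4/2 + x^3 + 3*x^2/2 - 6*x at the endpoints):
  F(1) − F(−1) = -5 − (5) = -10.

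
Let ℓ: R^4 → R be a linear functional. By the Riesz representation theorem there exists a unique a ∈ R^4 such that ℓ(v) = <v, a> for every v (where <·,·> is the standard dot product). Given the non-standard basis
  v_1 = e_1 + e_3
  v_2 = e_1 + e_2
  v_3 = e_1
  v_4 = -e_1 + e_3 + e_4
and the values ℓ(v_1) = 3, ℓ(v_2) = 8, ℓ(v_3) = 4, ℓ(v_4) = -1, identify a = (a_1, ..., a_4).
a = (4, 4, -1, 4)

Write a = (a_1, ..., a_4) in the standard basis. For each basis vector v_i, ℓ(v_i) = <v_i, a> is a linear equation in the a_j's. Collect the n equations into a matrix system V a = ℓ, where row i of V is v_i (expressed in the standard basis). Since V is invertible (lower-triangular with 1s on the diagonal, up to permutation), solve by back-substitution:
  V =
[[1, 0, 1, 0],
 [1, 1, 0, 0],
 [1, 0, 0, 0],
 [-1, 0, 1, 1]]
  V a = (3, 8, 4, -1)
Solving gives a = (4, 4, -1, 4).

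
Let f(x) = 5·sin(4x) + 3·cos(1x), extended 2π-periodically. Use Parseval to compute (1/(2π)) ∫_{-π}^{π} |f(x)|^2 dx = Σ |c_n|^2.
Σ |c_n|^2 = 17

Expand |f|^2 and use orthogonality of {sin(nx), cos(mx)} on [-π, π]:
  ∫_{-π}^{π} sin(nx)^2 dx = π, ∫ cos(mx)^2 dx = π, and cross terms integrate to 0.
So ∫_{-π}^{π} f(x)^2 dx = 5^2 · π + 3^2 · π = (25 + 9)π.
Divide by 2π: (25 + 9)/2 = 17.
By Parseval, this equals Σ |c_n|^2.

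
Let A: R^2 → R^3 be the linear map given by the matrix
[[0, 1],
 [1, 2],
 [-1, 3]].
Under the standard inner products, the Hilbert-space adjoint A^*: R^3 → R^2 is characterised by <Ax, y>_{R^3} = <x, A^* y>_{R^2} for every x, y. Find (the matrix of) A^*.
A^* = A^T =
[[0, 1, -1],
 [1, 2, 3]]

For real matrices with standard dot products, the defining identity <Ax, y> = <x, A^* y> gives (Ax)^T y = x^T (A^*) y, i.e. x^T A^T y = x^T (A^*) y. Since this holds for all x, y, we must have A^* = A^T. Therefore
A^* =
[[0, 1, -1],
 [1, 2, 3]].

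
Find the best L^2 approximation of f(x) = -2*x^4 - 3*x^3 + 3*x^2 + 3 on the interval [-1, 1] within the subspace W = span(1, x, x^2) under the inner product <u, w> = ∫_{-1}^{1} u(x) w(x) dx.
g(x) = 9*x^2/7 - 9*x/5 + 111/35

The best approximation g ∈ W is the orthogonal projection of f onto W. Writing g = a_0 + a_1 x + a_2 x^2, the coefficients solve the normal equations G · a = b where
  G_{ij} = <φ_i, φ_j> and b_i = <f, φ_i>, with φ_0 = 1, φ_1 = x, φ_2 = x^2.
G =
  [2, 0, 2/3]
  [0, 2/3, 0]
  [2/3, 0, 2/5],
b = (36/5, -6/5, 92/35).
Solving gives a_0 = 111/35, a_1 = -9/5, a_2 = 9/7, so
  g(x) = 9*x^2/7 - 9*x/5 + 111/35.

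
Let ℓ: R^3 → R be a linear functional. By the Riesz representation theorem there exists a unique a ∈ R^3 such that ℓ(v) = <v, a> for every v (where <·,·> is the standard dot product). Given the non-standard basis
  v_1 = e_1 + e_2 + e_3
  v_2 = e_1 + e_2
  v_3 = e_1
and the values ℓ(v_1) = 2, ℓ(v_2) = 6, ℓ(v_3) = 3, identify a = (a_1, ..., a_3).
a = (3, 3, -4)

Write a = (a_1, ..., a_3) in the standard basis. For each basis vector v_i, ℓ(v_i) = <v_i, a> is a linear equation in the a_j's. Collect the n equations into a matrix system V a = ℓ, where row i of V is v_i (expressed in the standard basis). Since V is invertible (lower-triangular with 1s on the diagonal, up to permutation), solve by back-substitution:
  V =
[[1, 1, 1],
 [1, 1, 0],
 [1, 0, 0]]
  V a = (2, 6, 3)
Solving gives a = (3, 3, -4).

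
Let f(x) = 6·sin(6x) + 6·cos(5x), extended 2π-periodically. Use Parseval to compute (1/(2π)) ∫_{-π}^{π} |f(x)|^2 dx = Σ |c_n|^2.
Σ |c_n|^2 = 36

Expand |f|^2 and use orthogonality of {sin(nx), cos(mx)} on [-π, π]:
  ∫_{-π}^{π} sin(nx)^2 dx = π, ∫ cos(mx)^2 dx = π, and cross terms integrate to 0.
So ∫_{-π}^{π} f(x)^2 dx = 6^2 · π + 6^2 · π = (36 + 36)π.
Divide by 2π: (36 + 36)/2 = 36.
By Parseval, this equals Σ |c_n|^2.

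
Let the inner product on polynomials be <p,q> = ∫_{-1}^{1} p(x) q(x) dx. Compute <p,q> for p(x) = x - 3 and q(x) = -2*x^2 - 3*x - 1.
<p,q> = 8

Expand the product: p(x)·q(x) = -2*x^3 + 3*x^2 + 8*x + 3.
∫_{-1}^{1} of each monomial x^k gives [2/(k+1) if k even, 0 if k odd]. Integrating term-by-term (or equivalently evaluating the antiderivative F(x) = -x^4/2 + x^3 + 4*x^2 + 3*x at the endpoints):
  F(1) − F(−1) = 15/2 − (-1/2) = 8.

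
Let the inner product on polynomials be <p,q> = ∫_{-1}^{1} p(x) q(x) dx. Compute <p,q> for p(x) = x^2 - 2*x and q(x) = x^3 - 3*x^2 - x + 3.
<p,q> = 4/3

Expand the product: p(x)·q(x) = x^5 - 5*x^4 + 5*x^3 + 5*x^2 - 6*x.
∫_{-1}^{1} of each monomial x^k gives [2/(k+1) if k even, 0 if k odd]. Integrating term-by-term (or equivalently evaluating the antiderivative F(x) = x^6/6 - x^5 + 5*x^4/4 + 5*x^3/3 - 3*x^2 at the endpoints):
  F(1) − F(−1) = -11/12 − (-9/4) = 4/3.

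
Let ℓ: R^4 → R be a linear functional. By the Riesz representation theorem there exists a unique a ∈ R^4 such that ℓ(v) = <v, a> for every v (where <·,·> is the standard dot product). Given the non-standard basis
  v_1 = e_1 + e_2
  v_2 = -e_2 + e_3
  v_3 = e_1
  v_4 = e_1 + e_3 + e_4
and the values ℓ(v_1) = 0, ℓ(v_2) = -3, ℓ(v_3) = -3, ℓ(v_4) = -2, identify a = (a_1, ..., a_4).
a = (-3, 3, 0, 1)

Write a = (a_1, ..., a_4) in the standard basis. For each basis vector v_i, ℓ(v_i) = <v_i, a> is a linear equation in the a_j's. Collect the n equations into a matrix system V a = ℓ, where row i of V is v_i (expressed in the standard basis). Since V is invertible (lower-triangular with 1s on the diagonal, up to permutation), solve by back-substitution:
  V =
[[1, 1, 0, 0],
 [0, -1, 1, 0],
 [1, 0, 0, 0],
 [1, 0, 1, 1]]
  V a = (0, -3, -3, -2)
Solving gives a = (-3, 3, 0, 1).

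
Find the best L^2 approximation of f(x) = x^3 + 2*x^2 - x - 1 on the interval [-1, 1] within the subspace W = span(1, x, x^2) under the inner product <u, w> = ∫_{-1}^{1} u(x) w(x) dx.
g(x) = 2*x^2 - 2*x/5 - 1

The best approximation g ∈ W is the orthogonal projection of f onto W. Writing g = a_0 + a_1 x + a_2 x^2, the coefficients solve the normal equations G · a = b where
  G_{ij} = <φ_i, φ_j> and b_i = <f, φ_i>, with φ_0 = 1, φ_1 = x, φ_2 = x^2.
G =
  [2, 0, 2/3]
  [0, 2/3, 0]
  [2/3, 0, 2/5],
b = (-2/3, -4/15, 2/15).
Solving gives a_0 = -1, a_1 = -2/5, a_2 = 2, so
  g(x) = 2*x^2 - 2*x/5 - 1.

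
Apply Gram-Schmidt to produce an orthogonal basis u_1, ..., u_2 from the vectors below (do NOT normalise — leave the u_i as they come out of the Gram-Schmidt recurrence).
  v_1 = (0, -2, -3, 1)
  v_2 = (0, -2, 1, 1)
Orthogonal basis:
  u_1 = (0, -2, -3, 1)
  u_2 = (0, -12/7, 10/7, 6/7)

Apply the Gram-Schmidt recurrence
  u_1 = v_1
  u_i = v_i − Σ_{j<i} ((v_i · u_j) / (u_j · u_j)) · u_j.

Step by step this gives:
  u_1 = (0, -2, -3, 1)
  u_2 = (0, -12/7, 10/7, 6/7)

Orthogonality check:
  u_2 · u_1 = 0 (should be 0)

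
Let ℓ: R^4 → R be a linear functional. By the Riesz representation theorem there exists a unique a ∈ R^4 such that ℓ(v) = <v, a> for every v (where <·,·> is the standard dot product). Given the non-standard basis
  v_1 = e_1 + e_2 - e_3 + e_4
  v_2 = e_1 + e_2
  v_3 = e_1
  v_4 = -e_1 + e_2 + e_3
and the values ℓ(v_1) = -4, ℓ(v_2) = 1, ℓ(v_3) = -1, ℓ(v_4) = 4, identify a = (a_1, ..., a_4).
a = (-1, 2, 1, -4)

Write a = (a_1, ..., a_4) in the standard basis. For each basis vector v_i, ℓ(v_i) = <v_i, a> is a linear equation in the a_j's. Collect the n equations into a matrix system V a = ℓ, where row i of V is v_i (expressed in the standard basis). Since V is invertible (lower-triangular with 1s on the diagonal, up to permutation), solve by back-substitution:
  V =
[[1, 1, -1, 1],
 [1, 1, 0, 0],
 [1, 0, 0, 0],
 [-1, 1, 1, 0]]
  V a = (-4, 1, -1, 4)
Solving gives a = (-1, 2, 1, -4).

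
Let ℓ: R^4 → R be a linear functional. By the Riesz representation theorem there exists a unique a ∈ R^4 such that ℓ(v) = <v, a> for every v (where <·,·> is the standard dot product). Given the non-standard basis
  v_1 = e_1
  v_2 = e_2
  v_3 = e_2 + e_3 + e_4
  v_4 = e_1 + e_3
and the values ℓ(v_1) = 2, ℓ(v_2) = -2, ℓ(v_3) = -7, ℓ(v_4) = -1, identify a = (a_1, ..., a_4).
a = (2, -2, -3, -2)

Write a = (a_1, ..., a_4) in the standard basis. For each basis vector v_i, ℓ(v_i) = <v_i, a> is a linear equation in the a_j's. Collect the n equations into a matrix system V a = ℓ, where row i of V is v_i (expressed in the standard basis). Since V is invertible (lower-triangular with 1s on the diagonal, up to permutation), solve by back-substitution:
  V =
[[1, 0, 0, 0],
 [0, 1, 0, 0],
 [0, 1, 1, 1],
 [1, 0, 1, 0]]
  V a = (2, -2, -7, -1)
Solving gives a = (2, -2, -3, -2).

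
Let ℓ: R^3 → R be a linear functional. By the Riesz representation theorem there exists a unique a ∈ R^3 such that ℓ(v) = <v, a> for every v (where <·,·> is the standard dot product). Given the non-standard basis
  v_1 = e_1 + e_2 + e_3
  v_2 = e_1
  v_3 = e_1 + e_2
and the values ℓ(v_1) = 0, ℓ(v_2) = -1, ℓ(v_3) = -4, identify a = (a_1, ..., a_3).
a = (-1, -3, 4)

Write a = (a_1, ..., a_3) in the standard basis. For each basis vector v_i, ℓ(v_i) = <v_i, a> is a linear equation in the a_j's. Collect the n equations into a matrix system V a = ℓ, where row i of V is v_i (expressed in the standard basis). Since V is invertible (lower-triangular with 1s on the diagonal, up to permutation), solve by back-substitution:
  V =
[[1, 1, 1],
 [1, 0, 0],
 [1, 1, 0]]
  V a = (0, -1, -4)
Solving gives a = (-1, -3, 4).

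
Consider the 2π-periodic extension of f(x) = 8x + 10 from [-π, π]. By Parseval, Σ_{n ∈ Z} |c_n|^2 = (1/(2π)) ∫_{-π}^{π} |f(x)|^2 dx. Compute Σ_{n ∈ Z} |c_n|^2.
Σ |c_n|^2 = 64π^2/3 + 100

Expand and integrate term by term over [-π, π]:
  ∫ (8x)^2 dx = 64·(2π^3/3); ∫ 2·8·(10)·x dx = 0 (odd integrand); ∫ 10^2 dx = 100·2π.
So (1/(2π)) ∫_{-π}^{π} (8x + 10)^2 dx = 64π^2/3 + 100 = 64π^2/3 + 100.
Parseval ⇒ Σ |c_n|^2 = 64π^2/3 + 100.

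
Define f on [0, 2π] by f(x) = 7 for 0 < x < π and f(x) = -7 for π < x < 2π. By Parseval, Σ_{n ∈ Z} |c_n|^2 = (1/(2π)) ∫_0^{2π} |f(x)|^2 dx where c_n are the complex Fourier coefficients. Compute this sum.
Σ |c_n|^2 = 49

Parseval equates the L^2 energy of f (normalised by 1/(2π)) with the ℓ^2 sum of its Fourier coefficients: (1/(2π)) ∫_0^{2π} |f|^2 = Σ |c_n|^2.
Compute the left side: (1/(2π)) [∫_0^π 7^2 dx + ∫_π^{2π} (-7)^2 dx] = (1/(2π)) · (49π + 49π) = (49 + 49)/2 = 49.
So Σ_{n ∈ Z} |c_n|^2 = 49.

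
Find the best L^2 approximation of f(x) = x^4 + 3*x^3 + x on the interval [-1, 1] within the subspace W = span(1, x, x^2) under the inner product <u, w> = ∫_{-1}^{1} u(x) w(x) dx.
g(x) = 6*x^2/7 + 14*x/5 - 3/35

The best approximation g ∈ W is the orthogonal projection of f onto W. Writing g = a_0 + a_1 x + a_2 x^2, the coefficients solve the normal equations G · a = b where
  G_{ij} = <φ_i, φ_j> and b_i = <f, φ_i>, with φ_0 = 1, φ_1 = x, φ_2 = x^2.
G =
  [2, 0, 2/3]
  [0, 2/3, 0]
  [2/3, 0, 2/5],
b = (2/5, 28/15, 2/7).
Solving gives a_0 = -3/35, a_1 = 14/5, a_2 = 6/7, so
  g(x) = 6*x^2/7 + 14*x/5 - 3/35.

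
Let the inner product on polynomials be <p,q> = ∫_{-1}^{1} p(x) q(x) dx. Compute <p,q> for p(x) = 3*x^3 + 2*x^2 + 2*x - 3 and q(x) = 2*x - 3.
<p,q> = 286/15

Expand the product: p(x)·q(x) = 6*x^4 - 5*x^3 - 2*x^2 - 12*x + 9.
∫_{-1}^{1} of each monomial x^k gives [2/(k+1) if k even, 0 if k odd]. Integrating term-by-term (or equivalently evaluating the antiderivative F(x) = 6*x^5/5 - 5*x^4/4 - 2*x^3/3 - 6*x^2 + 9*x at the endpoints):
  F(1) − F(−1) = 137/60 − (-1007/60) = 286/15.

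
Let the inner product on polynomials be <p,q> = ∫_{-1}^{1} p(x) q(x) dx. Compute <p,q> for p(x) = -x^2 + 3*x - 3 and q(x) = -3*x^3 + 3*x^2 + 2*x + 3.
<p,q> = -134/5

Expand the product: p(x)·q(x) = 3*x^5 - 12*x^4 + 16*x^3 - 6*x^2 + 3*x - 9.
∫_{-1}^{1} of each monomial x^k gives [2/(k+1) if k even, 0 if k odd]. Integrating term-by-term (or equivalently evaluating the antiderivative F(x) = x^6/2 - 12*x^5/5 + 4*x^4 - 2*x^3 + 3*x^2/2 - 9*x at the endpoints):
  F(1) − F(−1) = -37/5 − (97/5) = -134/5.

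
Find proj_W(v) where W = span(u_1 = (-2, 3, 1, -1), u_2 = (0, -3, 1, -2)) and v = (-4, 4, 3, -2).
proj_W(v) = (-320/87, 245/58, 395/174, -235/87)

Set up U = [u_1 | ... | u_2] ∈ R^(4×2). The projector onto W = col(U) is P = U (U^T U)^(-1) U^T.
Compute U^T U =
  [15, -6]
  [-6, 14],
and U^T v = (25, -5).
Solve U^T U · c = U^T v for the coefficients: c = (160/87, 25/58). The projection is proj_W(v) = U c.
Check: (v - proj_W(v)) · u_1 = 0  (should be 0).
Check: (v - proj_W(v)) · u_2 = 0  (should be 0).
Result: proj_W(v) = (-320/87, 245/58, 395/174, -235/87).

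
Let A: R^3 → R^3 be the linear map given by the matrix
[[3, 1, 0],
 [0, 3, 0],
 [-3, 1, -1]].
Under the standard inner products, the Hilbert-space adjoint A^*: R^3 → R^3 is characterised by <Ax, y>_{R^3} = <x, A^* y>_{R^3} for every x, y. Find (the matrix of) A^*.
A^* = A^T =
[[3, 0, -3],
 [1, 3, 1],
 [0, 0, -1]]

For real matrices with standard dot products, the defining identity <Ax, y> = <x, A^* y> gives (Ax)^T y = x^T (A^*) y, i.e. x^T A^T y = x^T (A^*) y. Since this holds for all x, y, we must have A^* = A^T. Therefore
A^* =
[[3, 0, -3],
 [1, 3, 1],
 [0, 0, -1]].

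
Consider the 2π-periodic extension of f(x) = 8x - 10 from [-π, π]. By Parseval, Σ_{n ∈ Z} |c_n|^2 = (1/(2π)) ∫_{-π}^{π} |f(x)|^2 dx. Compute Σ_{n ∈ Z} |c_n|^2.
Σ |c_n|^2 = 64π^2/3 + 100

Expand and integrate term by term over [-π, π]:
  ∫ (8x)^2 dx = 64·(2π^3/3); ∫ 2·8·(-10)·x dx = 0 (odd integrand); ∫ (-10)^2 dx = 100·2π.
So (1/(2π)) ∫_{-π}^{π} (8x - 10)^2 dx = 64π^2/3 + 100 = 64π^2/3 + 100.
Parseval ⇒ Σ |c_n|^2 = 64π^2/3 + 100.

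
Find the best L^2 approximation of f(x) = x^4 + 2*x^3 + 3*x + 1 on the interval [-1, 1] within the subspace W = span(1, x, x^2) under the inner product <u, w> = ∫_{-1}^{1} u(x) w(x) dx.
g(x) = 6*x^2/7 + 21*x/5 + 32/35

The best approximation g ∈ W is the orthogonal projection of f onto W. Writing g = a_0 + a_1 x + a_2 x^2, the coefficients solve the normal equations G · a = b where
  G_{ij} = <φ_i, φ_j> and b_i = <f, φ_i>, with φ_0 = 1, φ_1 = x, φ_2 = x^2.
G =
  [2, 0, 2/3]
  [0, 2/3, 0]
  [2/3, 0, 2/5],
b = (12/5, 14/5, 20/21).
Solving gives a_0 = 32/35, a_1 = 21/5, a_2 = 6/7, so
  g(x) = 6*x^2/7 + 21*x/5 + 32/35.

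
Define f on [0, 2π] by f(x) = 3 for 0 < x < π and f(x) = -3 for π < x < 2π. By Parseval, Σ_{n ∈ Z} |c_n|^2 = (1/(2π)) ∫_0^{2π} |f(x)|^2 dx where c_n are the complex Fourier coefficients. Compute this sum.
Σ |c_n|^2 = 9

Parseval equates the L^2 energy of f (normalised by 1/(2π)) with the ℓ^2 sum of its Fourier coefficients: (1/(2π)) ∫_0^{2π} |f|^2 = Σ |c_n|^2.
Compute the left side: (1/(2π)) [∫_0^π 3^2 dx + ∫_π^{2π} (-3)^2 dx] = (1/(2π)) · (9π + 9π) = (9 + 9)/2 = 9.
So Σ_{n ∈ Z} |c_n|^2 = 9.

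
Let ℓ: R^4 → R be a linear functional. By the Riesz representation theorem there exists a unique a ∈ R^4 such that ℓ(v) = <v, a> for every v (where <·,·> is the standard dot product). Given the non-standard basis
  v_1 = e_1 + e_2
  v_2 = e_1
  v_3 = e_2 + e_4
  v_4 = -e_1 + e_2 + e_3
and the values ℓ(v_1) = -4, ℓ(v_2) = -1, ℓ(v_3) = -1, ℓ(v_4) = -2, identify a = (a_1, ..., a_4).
a = (-1, -3, 0, 2)

Write a = (a_1, ..., a_4) in the standard basis. For each basis vector v_i, ℓ(v_i) = <v_i, a> is a linear equation in the a_j's. Collect the n equations into a matrix system V a = ℓ, where row i of V is v_i (expressed in the standard basis). Since V is invertible (lower-triangular with 1s on the diagonal, up to permutation), solve by back-substitution:
  V =
[[1, 1, 0, 0],
 [1, 0, 0, 0],
 [0, 1, 0, 1],
 [-1, 1, 1, 0]]
  V a = (-4, -1, -1, -2)
Solving gives a = (-1, -3, 0, 2).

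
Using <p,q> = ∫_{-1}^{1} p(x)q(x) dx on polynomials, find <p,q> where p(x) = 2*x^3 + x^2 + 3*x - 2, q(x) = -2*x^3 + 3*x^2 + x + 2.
<p,q> = -1072/105

Expand the product: p(x)·q(x) = -4*x^6 + 4*x^5 - x^4 + 18*x^3 - x^2 + 4*x - 4.
∫_{-1}^{1} of each monomial x^k gives [2/(k+1) if k even, 0 if k odd]. Integrating term-by-term (or equivalently evaluating the antiderivative F(x) = -4*x^7/7 + 2*x^6/3 - x^5/5 + 9*x^4/2 - x^3/3 + 2*x^2 - 4*x at the endpoints):
  F(1) − F(−1) = 433/210 − (859/70) = -1072/105.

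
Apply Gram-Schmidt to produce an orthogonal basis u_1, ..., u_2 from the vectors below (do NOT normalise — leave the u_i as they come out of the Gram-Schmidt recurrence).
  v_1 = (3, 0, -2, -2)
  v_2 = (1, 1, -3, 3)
Orthogonal basis:
  u_1 = (3, 0, -2, -2)
  u_2 = (8/17, 1, -45/17, 57/17)

Apply the Gram-Schmidt recurrence
  u_1 = v_1
  u_i = v_i − Σ_{j<i} ((v_i · u_j) / (u_j · u_j)) · u_j.

Step by step this gives:
  u_1 = (3, 0, -2, -2)
  u_2 = (8/17, 1, -45/17, 57/17)

Orthogonality check:
  u_2 · u_1 = 0 (should be 0)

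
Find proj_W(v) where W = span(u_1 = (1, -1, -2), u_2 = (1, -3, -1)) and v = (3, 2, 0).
proj_W(v) = (1/6, 43/30, -17/15)

Set up U = [u_1 | ... | u_2] ∈ R^(3×2). The projector onto W = col(U) is P = U (U^T U)^(-1) U^T.
Compute U^T U =
  [6, 6]
  [6, 11],
and U^T v = (1, -3).
Solve U^T U · c = U^T v for the coefficients: c = (29/30, -4/5). The projection is proj_W(v) = U c.
Check: (v - proj_W(v)) · u_1 = 0  (should be 0).
Check: (v - proj_W(v)) · u_2 = 0  (should be 0).
Result: proj_W(v) = (1/6, 43/30, -17/15).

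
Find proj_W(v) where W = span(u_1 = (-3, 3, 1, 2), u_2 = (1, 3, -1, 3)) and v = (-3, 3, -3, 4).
proj_W(v) = (-457/339, 459/113, -1/339, 1148/339)

Set up U = [u_1 | ... | u_2] ∈ R^(4×2). The projector onto W = col(U) is P = U (U^T U)^(-1) U^T.
Compute U^T U =
  [23, 11]
  [11, 20],
and U^T v = (23, 21).
Solve U^T U · c = U^T v for the coefficients: c = (229/339, 230/339). The projection is proj_W(v) = U c.
Check: (v - proj_W(v)) · u_1 = 0  (should be 0).
Check: (v - proj_W(v)) · u_2 = 0  (should be 0).
Result: proj_W(v) = (-457/339, 459/113, -1/339, 1148/339).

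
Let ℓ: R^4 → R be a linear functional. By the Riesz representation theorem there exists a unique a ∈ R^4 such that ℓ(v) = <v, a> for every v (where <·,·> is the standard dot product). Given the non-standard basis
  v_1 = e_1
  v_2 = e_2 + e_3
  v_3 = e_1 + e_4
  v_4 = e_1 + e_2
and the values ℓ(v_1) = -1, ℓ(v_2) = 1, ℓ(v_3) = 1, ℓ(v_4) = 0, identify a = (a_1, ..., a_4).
a = (-1, 1, 0, 2)

Write a = (a_1, ..., a_4) in the standard basis. For each basis vector v_i, ℓ(v_i) = <v_i, a> is a linear equation in the a_j's. Collect the n equations into a matrix system V a = ℓ, where row i of V is v_i (expressed in the standard basis). Since V is invertible (lower-triangular with 1s on the diagonal, up to permutation), solve by back-substitution:
  V =
[[1, 0, 0, 0],
 [0, 1, 1, 0],
 [1, 0, 0, 1],
 [1, 1, 0, 0]]
  V a = (-1, 1, 1, 0)
Solving gives a = (-1, 1, 0, 2).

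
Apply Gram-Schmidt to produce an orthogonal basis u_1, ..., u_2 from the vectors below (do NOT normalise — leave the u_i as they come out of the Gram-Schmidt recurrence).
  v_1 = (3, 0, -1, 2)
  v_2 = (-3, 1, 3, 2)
Orthogonal basis:
  u_1 = (3, 0, -1, 2)
  u_2 = (-9/7, 1, 17/7, 22/7)

Apply the Gram-Schmidt recurrence
  u_1 = v_1
  u_i = v_i − Σ_{j<i} ((v_i · u_j) / (u_j · u_j)) · u_j.

Step by step this gives:
  u_1 = (3, 0, -1, 2)
  u_2 = (-9/7, 1, 17/7, 22/7)

Orthogonality check:
  u_2 · u_1 = 0 (should be 0)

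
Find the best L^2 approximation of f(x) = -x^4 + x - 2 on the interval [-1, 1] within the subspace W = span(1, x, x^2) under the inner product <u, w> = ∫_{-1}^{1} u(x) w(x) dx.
g(x) = -6*x^2/7 + x - 67/35

The best approximation g ∈ W is the orthogonal projection of f onto W. Writing g = a_0 + a_1 x + a_2 x^2, the coefficients solve the normal equations G · a = b where
  G_{ij} = <φ_i, φ_j> and b_i = <f, φ_i>, with φ_0 = 1, φ_1 = x, φ_2 = x^2.
G =
  [2, 0, 2/3]
  [0, 2/3, 0]
  [2/3, 0, 2/5],
b = (-22/5, 2/3, -34/21).
Solving gives a_0 = -67/35, a_1 = 1, a_2 = -6/7, so
  g(x) = -6*x^2/7 + x - 67/35.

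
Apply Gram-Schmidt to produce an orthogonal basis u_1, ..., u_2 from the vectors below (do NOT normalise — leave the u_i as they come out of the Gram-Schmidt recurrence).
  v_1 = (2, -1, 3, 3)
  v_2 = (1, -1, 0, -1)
Orthogonal basis:
  u_1 = (2, -1, 3, 3)
  u_2 = (1, -1, 0, -1)

Apply the Gram-Schmidt recurrence
  u_1 = v_1
  u_i = v_i − Σ_{j<i} ((v_i · u_j) / (u_j · u_j)) · u_j.

Step by step this gives:
  u_1 = (2, -1, 3, 3)
  u_2 = (1, -1, 0, -1)

Orthogonality check:
  u_2 · u_1 = 0 (should be 0)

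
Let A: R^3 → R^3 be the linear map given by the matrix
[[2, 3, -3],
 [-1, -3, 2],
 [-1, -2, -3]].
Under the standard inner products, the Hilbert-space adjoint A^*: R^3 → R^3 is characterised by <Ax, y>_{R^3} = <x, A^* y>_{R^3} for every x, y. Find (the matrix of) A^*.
A^* = A^T =
[[2, -1, -1],
 [3, -3, -2],
 [-3, 2, -3]]

For real matrices with standard dot products, the defining identity <Ax, y> = <x, A^* y> gives (Ax)^T y = x^T (A^*) y, i.e. x^T A^T y = x^T (A^*) y. Since this holds for all x, y, we must have A^* = A^T. Therefore
A^* =
[[2, -1, -1],
 [3, -3, -2],
 [-3, 2, -3]].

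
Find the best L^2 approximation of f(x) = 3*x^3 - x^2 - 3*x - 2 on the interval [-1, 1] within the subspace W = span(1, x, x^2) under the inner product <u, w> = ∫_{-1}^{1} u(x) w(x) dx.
g(x) = -x^2 - 6*x/5 - 2

The best approximation g ∈ W is the orthogonal projection of f onto W. Writing g = a_0 + a_1 x + a_2 x^2, the coefficients solve the normal equations G · a = b where
  G_{ij} = <φ_i, φ_j> and b_i = <f, φ_i>, with φ_0 = 1, φ_1 = x, φ_2 = x^2.
G =
  [2, 0, 2/3]
  [0, 2/3, 0]
  [2/3, 0, 2/5],
b = (-14/3, -4/5, -26/15).
Solving gives a_0 = -2, a_1 = -6/5, a_2 = -1, so
  g(x) = -x^2 - 6*x/5 - 2.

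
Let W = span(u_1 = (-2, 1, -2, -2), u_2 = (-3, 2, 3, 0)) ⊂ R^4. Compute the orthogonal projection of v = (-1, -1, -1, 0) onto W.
proj_W(v) = (-22/141, 1/47, -118/141, -70/141)

Set up U = [u_1 | ... | u_2] ∈ R^(4×2). The projector onto W = col(U) is P = U (U^T U)^(-1) U^T.
Compute U^T U =
  [13, 2]
  [2, 22],
and U^T v = (3, -2).
Solve U^T U · c = U^T v for the coefficients: c = (35/141, -16/141). The projection is proj_W(v) = U c.
Check: (v - proj_W(v)) · u_1 = 0  (should be 0).
Check: (v - proj_W(v)) · u_2 = 0  (should be 0).
Result: proj_W(v) = (-22/141, 1/47, -118/141, -70/141).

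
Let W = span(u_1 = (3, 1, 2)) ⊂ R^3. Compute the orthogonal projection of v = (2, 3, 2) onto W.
proj_W(v) = (39/14, 13/14, 13/7)

Set up U = [u_1 | ... | u_1] ∈ R^(3×1). The projector onto W = col(U) is P = U (U^T U)^(-1) U^T.
Compute U^T U =
  [14],
and U^T v = (13).
Solve U^T U · c = U^T v for the coefficients: c = (13/14). The projection is proj_W(v) = U c.
Check: (v - proj_W(v)) · u_1 = 0  (should be 0).
Result: proj_W(v) = (39/14, 13/14, 13/7).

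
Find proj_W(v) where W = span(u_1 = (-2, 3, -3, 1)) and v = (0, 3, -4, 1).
proj_W(v) = (-44/23, 66/23, -66/23, 22/23)

Set up U = [u_1 | ... | u_1] ∈ R^(4×1). The projector onto W = col(U) is P = U (U^T U)^(-1) U^T.
Compute U^T U =
  [23],
and U^T v = (22).
Solve U^T U · c = U^T v for the coefficients: c = (22/23). The projection is proj_W(v) = U c.
Check: (v - proj_W(v)) · u_1 = 0  (should be 0).
Result: proj_W(v) = (-44/23, 66/23, -66/23, 22/23).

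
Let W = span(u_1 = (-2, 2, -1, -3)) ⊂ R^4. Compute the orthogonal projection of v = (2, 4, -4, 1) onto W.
proj_W(v) = (-5/9, 5/9, -5/18, -5/6)

Set up U = [u_1 | ... | u_1] ∈ R^(4×1). The projector onto W = col(U) is P = U (U^T U)^(-1) U^T.
Compute U^T U =
  [18],
and U^T v = (5).
Solve U^T U · c = U^T v for the coefficients: c = (5/18). The projection is proj_W(v) = U c.
Check: (v - proj_W(v)) · u_1 = 0  (should be 0).
Result: proj_W(v) = (-5/9, 5/9, -5/18, -5/6).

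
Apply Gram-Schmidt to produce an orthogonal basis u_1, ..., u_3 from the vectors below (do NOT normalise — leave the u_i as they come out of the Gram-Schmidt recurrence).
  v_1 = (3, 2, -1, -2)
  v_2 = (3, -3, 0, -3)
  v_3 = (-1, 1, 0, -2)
Orthogonal basis:
  u_1 = (3, 2, -1, -2)
  u_2 = (3/2, -4, 1/2, -2)
  u_3 = (-7/5, 2/5, 1/5, -9/5)

Apply the Gram-Schmidt recurrence
  u_1 = v_1
  u_i = v_i − Σ_{j<i} ((v_i · u_j) / (u_j · u_j)) · u_j.

Step by step this gives:
  u_1 = (3, 2, -1, -2)
  u_2 = (3/2, -4, 1/2, -2)
  u_3 = (-7/5, 2/5, 1/5, -9/5)

Orthogonality check:
  u_2 · u_1 = 0 (should be 0)
  u_3 · u_1 = 0 (should be 0)
  u_3 · u_2 = 0 (should be 0)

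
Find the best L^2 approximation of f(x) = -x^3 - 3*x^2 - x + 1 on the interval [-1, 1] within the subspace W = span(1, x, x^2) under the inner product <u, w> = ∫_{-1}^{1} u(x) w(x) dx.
g(x) = -3*x^2 - 8*x/5 + 1

The best approximation g ∈ W is the orthogonal projection of f onto W. Writing g = a_0 + a_1 x + a_2 x^2, the coefficients solve the normal equations G · a = b where
  G_{ij} = <φ_i, φ_j> and b_i = <f, φ_i>, with φ_0 = 1, φ_1 = x, φ_2 = x^2.
G =
  [2, 0, 2/3]
  [0, 2/3, 0]
  [2/3, 0, 2/5],
b = (0, -16/15, -8/15).
Solving gives a_0 = 1, a_1 = -8/5, a_2 = -3, so
  g(x) = -3*x^2 - 8*x/5 + 1.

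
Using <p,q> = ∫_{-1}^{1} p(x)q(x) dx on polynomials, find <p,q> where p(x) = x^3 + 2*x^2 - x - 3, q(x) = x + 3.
<p,q> = -214/15

Expand the product: p(x)·q(x) = x^4 + 5*x^3 + 5*x^2 - 6*x - 9.
∫_{-1}^{1} of each monomial x^k gives [2/(k+1) if k even, 0 if k odd]. Integrating term-by-term (or equivalently evaluating the antiderivative F(x) = x^5/5 + 5*x^4/4 + 5*x^3/3 - 3*x^2 - 9*x at the endpoints):
  F(1) − F(−1) = -533/60 − (323/60) = -214/15.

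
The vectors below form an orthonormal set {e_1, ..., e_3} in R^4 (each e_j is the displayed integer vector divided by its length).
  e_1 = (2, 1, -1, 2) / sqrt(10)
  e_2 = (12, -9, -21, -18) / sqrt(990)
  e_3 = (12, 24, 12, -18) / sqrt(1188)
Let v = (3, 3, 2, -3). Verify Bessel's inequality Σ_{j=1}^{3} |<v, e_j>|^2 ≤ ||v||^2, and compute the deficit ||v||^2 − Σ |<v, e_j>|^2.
Σ |<v, e_j>|^2 = 89/3; ||v||^2 = 31; deficit = 4/3

Write each e_j = u_j / sqrt(<u_j, u_j>) where u_j is the displayed integer vector. Then <v, e_j> = <v, u_j> / sqrt(<u_j, u_j>), so |<v, e_j>|^2 = <v, u_j>^2 / <u_j, u_j>.
Coefficients: <v, e_1> = 1/sqrt(10), <v, e_2> = 21/sqrt(990), <v, e_3> = 186/sqrt(1188).
Square and sum: Σ |<v, e_j>|^2 = 89/3.
Compute ||v||^2 = v·v = 31.
Deficit = 31 − 89/3 = 4/3 ≥ 0, confirming Bessel's inequality. (The deficit equals ||v − Σ <v,e_j> e_j||^2, the squared distance from v to span{e_j}.)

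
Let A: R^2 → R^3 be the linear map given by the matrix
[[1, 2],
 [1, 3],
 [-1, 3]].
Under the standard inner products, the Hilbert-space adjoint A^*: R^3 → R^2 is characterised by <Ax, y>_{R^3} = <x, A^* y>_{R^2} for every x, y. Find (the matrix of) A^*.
A^* = A^T =
[[1, 1, -1],
 [2, 3, 3]]

For real matrices with standard dot products, the defining identity <Ax, y> = <x, A^* y> gives (Ax)^T y = x^T (A^*) y, i.e. x^T A^T y = x^T (A^*) y. Since this holds for all x, y, we must have A^* = A^T. Therefore
A^* =
[[1, 1, -1],
 [2, 3, 3]].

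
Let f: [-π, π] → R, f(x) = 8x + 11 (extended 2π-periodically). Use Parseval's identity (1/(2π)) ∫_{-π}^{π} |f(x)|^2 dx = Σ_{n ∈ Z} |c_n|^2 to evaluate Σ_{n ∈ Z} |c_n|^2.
Σ |c_n|^2 = 64π^2/3 + 121

Expand and integrate term by term over [-π, π]:
  ∫ (8x)^2 dx = 64·(2π^3/3); ∫ 2·8·(11)·x dx = 0 (odd integrand); ∫ 11^2 dx = 121·2π.
So (1/(2π)) ∫_{-π}^{π} (8x + 11)^2 dx = 64π^2/3 + 121 = 64π^2/3 + 121.
Parseval ⇒ Σ |c_n|^2 = 64π^2/3 + 121.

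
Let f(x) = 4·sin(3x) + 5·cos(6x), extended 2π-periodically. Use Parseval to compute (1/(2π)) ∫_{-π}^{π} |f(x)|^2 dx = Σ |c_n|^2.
Σ |c_n|^2 = 41/2

Expand |f|^2 and use orthogonality of {sin(nx), cos(mx)} on [-π, π]:
  ∫_{-π}^{π} sin(nx)^2 dx = π, ∫ cos(mx)^2 dx = π, and cross terms integrate to 0.
So ∫_{-π}^{π} f(x)^2 dx = 4^2 · π + 5^2 · π = (16 + 25)π.
Divide by 2π: (16 + 25)/2 = 41/2.
By Parseval, this equals Σ |c_n|^2.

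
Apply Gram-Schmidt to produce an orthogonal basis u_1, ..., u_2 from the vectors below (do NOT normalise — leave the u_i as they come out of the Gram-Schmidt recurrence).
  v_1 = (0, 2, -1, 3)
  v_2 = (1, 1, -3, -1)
Orthogonal basis:
  u_1 = (0, 2, -1, 3)
  u_2 = (1, 5/7, -20/7, -10/7)

Apply the Gram-Schmidt recurrence
  u_1 = v_1
  u_i = v_i − Σ_{j<i} ((v_i · u_j) / (u_j · u_j)) · u_j.

Step by step this gives:
  u_1 = (0, 2, -1, 3)
  u_2 = (1, 5/7, -20/7, -10/7)

Orthogonality check:
  u_2 · u_1 = 0 (should be 0)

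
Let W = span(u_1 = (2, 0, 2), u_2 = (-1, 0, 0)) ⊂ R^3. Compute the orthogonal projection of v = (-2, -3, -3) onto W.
proj_W(v) = (-2, 0, -3)

Set up U = [u_1 | ... | u_2] ∈ R^(3×2). The projector onto W = col(U) is P = U (U^T U)^(-1) U^T.
Compute U^T U =
  [8, -2]
  [-2, 1],
and U^T v = (-10, 2).
Solve U^T U · c = U^T v for the coefficients: c = (-3/2, -1). The projection is proj_W(v) = U c.
Check: (v - proj_W(v)) · u_1 = 0  (should be 0).
Check: (v - proj_W(v)) · u_2 = 0  (should be 0).
Result: proj_W(v) = (-2, 0, -3).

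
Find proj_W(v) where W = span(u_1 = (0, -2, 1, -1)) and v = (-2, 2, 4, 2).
proj_W(v) = (0, 2/3, -1/3, 1/3)

Set up U = [u_1 | ... | u_1] ∈ R^(4×1). The projector onto W = col(U) is P = U (U^T U)^(-1) U^T.
Compute U^T U =
  [6],
and U^T v = (-2).
Solve U^T U · c = U^T v for the coefficients: c = (-1/3). The projection is proj_W(v) = U c.
Check: (v - proj_W(v)) · u_1 = 0  (should be 0).
Result: proj_W(v) = (0, 2/3, -1/3, 1/3).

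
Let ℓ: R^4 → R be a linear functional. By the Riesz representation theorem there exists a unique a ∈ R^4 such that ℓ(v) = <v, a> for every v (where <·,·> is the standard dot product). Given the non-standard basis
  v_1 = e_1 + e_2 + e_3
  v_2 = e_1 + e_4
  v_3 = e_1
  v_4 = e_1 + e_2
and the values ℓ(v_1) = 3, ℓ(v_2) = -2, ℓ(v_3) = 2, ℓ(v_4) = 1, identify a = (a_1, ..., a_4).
a = (2, -1, 2, -4)

Write a = (a_1, ..., a_4) in the standard basis. For each basis vector v_i, ℓ(v_i) = <v_i, a> is a linear equation in the a_j's. Collect the n equations into a matrix system V a = ℓ, where row i of V is v_i (expressed in the standard basis). Since V is invertible (lower-triangular with 1s on the diagonal, up to permutation), solve by back-substitution:
  V =
[[1, 1, 1, 0],
 [1, 0, 0, 1],
 [1, 0, 0, 0],
 [1, 1, 0, 0]]
  V a = (3, -2, 2, 1)
Solving gives a = (2, -1, 2, -4).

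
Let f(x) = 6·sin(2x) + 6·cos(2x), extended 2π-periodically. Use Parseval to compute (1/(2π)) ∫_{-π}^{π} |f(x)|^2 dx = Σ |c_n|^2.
Σ |c_n|^2 = 36

Expand |f|^2 and use orthogonality of {sin(nx), cos(mx)} on [-π, π]:
  ∫_{-π}^{π} sin(nx)^2 dx = π, ∫ cos(mx)^2 dx = π, and cross terms integrate to 0.
So ∫_{-π}^{π} f(x)^2 dx = 6^2 · π + 6^2 · π = (36 + 36)π.
Divide by 2π: (36 + 36)/2 = 36.
By Parseval, this equals Σ |c_n|^2.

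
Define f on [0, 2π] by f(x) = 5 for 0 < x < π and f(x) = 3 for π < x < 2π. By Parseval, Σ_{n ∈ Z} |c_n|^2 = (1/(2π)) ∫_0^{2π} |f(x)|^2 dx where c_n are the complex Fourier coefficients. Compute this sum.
Σ |c_n|^2 = 17

Parseval equates the L^2 energy of f (normalised by 1/(2π)) with the ℓ^2 sum of its Fourier coefficients: (1/(2π)) ∫_0^{2π} |f|^2 = Σ |c_n|^2.
Compute the left side: (1/(2π)) [∫_0^π 5^2 dx + ∫_π^{2π} 3^2 dx] = (1/(2π)) · (25π + 9π) = (25 + 9)/2 = 17.
So Σ_{n ∈ Z} |c_n|^2 = 17.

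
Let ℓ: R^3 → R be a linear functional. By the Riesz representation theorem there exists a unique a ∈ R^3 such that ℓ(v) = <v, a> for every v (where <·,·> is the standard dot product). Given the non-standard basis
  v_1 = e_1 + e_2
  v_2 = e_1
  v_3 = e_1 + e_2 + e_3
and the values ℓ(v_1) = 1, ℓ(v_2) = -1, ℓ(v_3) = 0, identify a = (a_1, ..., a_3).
a = (-1, 2, -1)

Write a = (a_1, ..., a_3) in the standard basis. For each basis vector v_i, ℓ(v_i) = <v_i, a> is a linear equation in the a_j's. Collect the n equations into a matrix system V a = ℓ, where row i of V is v_i (expressed in the standard basis). Since V is invertible (lower-triangular with 1s on the diagonal, up to permutation), solve by back-substitution:
  V =
[[1, 1, 0],
 [1, 0, 0],
 [1, 1, 1]]
  V a = (1, -1, 0)
Solving gives a = (-1, 2, -1).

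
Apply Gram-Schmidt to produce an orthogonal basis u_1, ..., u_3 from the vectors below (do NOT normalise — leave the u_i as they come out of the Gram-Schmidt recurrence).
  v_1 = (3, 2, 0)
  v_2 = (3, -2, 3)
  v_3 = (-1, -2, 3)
Orthogonal basis:
  u_1 = (3, 2, 0)
  u_2 = (24/13, -36/13, 3)
  u_3 = (-16/29, 24/29, 32/29)

Apply the Gram-Schmidt recurrence
  u_1 = v_1
  u_i = v_i − Σ_{j<i} ((v_i · u_j) / (u_j · u_j)) · u_j.

Step by step this gives:
  u_1 = (3, 2, 0)
  u_2 = (24/13, -36/13, 3)
  u_3 = (-16/29, 24/29, 32/29)

Orthogonality check:
  u_2 · u_1 = 0 (should be 0)
  u_3 · u_1 = 0 (should be 0)
  u_3 · u_2 = 0 (should be 0)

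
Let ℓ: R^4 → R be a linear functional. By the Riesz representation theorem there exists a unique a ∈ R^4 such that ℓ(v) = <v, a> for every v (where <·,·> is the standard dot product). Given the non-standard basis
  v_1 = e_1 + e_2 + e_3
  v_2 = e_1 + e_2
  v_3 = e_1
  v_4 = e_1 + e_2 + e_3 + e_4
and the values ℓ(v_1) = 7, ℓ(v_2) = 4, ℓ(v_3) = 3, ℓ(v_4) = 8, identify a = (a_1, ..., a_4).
a = (3, 1, 3, 1)

Write a = (a_1, ..., a_4) in the standard basis. For each basis vector v_i, ℓ(v_i) = <v_i, a> is a linear equation in the a_j's. Collect the n equations into a matrix system V a = ℓ, where row i of V is v_i (expressed in the standard basis). Since V is invertible (lower-triangular with 1s on the diagonal, up to permutation), solve by back-substitution:
  V =
[[1, 1, 1, 0],
 [1, 1, 0, 0],
 [1, 0, 0, 0],
 [1, 1, 1, 1]]
  V a = (7, 4, 3, 8)
Solving gives a = (3, 1, 3, 1).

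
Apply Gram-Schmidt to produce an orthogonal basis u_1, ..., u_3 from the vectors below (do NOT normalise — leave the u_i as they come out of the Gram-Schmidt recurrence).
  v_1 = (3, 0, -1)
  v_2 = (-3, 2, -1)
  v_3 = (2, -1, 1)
Orthogonal basis:
  u_1 = (3, 0, -1)
  u_2 = (-3/5, 2, -9/5)
  u_3 = (2/19, 6/19, 6/19)

Apply the Gram-Schmidt recurrence
  u_1 = v_1
  u_i = v_i − Σ_{j<i} ((v_i · u_j) / (u_j · u_j)) · u_j.

Step by step this gives:
  u_1 = (3, 0, -1)
  u_2 = (-3/5, 2, -9/5)
  u_3 = (2/19, 6/19, 6/19)

Orthogonality check:
  u_2 · u_1 = 0 (should be 0)
  u_3 · u_1 = 0 (should be 0)
  u_3 · u_2 = 0 (should be 0)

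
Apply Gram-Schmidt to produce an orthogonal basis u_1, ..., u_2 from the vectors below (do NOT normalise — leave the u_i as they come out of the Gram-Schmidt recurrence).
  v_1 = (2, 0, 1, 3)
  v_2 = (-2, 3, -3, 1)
Orthogonal basis:
  u_1 = (2, 0, 1, 3)
  u_2 = (-10/7, 3, -19/7, 13/7)

Apply the Gram-Schmidt recurrence
  u_1 = v_1
  u_i = v_i − Σ_{j<i} ((v_i · u_j) / (u_j · u_j)) · u_j.

Step by step this gives:
  u_1 = (2, 0, 1, 3)
  u_2 = (-10/7, 3, -19/7, 13/7)

Orthogonality check:
  u_2 · u_1 = 0 (should be 0)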